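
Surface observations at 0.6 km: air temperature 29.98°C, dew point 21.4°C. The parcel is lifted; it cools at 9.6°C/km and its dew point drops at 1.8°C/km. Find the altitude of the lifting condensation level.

T and T_d converge at 9.6 − 1.8 = 7.8°C per km
Height above start = (29.98 − 21.4) / 7.8 = 1.1 km
LCL altitude = 600 m + 1100 m = 1700 m

1.7 km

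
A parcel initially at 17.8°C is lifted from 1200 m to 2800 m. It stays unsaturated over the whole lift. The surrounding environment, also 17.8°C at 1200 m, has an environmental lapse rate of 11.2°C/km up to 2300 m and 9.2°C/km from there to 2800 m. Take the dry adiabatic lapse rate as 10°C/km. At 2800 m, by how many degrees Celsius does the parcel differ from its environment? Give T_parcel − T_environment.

+0.92°C (parcel warmer than environment)

Parcel:
  1200 → 2800 m (dry, 10°C/km): ΔT = -10 × 1.6 = -16°C → T = 1.8°C
Environment:
  1200 → 2300 m (environment, lower layer, 11.2°C/km): ΔT = -11.2 × 1.1 = -12.32°C → T = 5.48°C
  2300 → 2800 m (environment, upper layer, 9.2°C/km): ΔT = -9.2 × 0.5 = -4.6°C → T = 0.88°C
T_parcel − T_env = 1.8 − 0.88 = +0.92°C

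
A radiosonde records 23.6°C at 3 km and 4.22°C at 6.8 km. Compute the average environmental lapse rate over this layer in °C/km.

5.1°C/km

Γ = −ΔT/Δz = (23.6 − 4.22) / (6800 − 3000) m
  = 19.38°C / 3.8 km = 5.1°C/km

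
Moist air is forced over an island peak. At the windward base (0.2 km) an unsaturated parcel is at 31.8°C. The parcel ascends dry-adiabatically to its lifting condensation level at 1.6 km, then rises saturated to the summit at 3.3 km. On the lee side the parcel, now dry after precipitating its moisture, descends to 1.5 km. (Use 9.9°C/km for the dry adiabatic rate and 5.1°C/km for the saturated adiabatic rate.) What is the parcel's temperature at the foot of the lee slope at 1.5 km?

200 → 1600 m (dry, 9.9°C/km): ΔT = -9.9 × 1.4 = -13.86°C → T = 17.94°C
1600 → 3300 m (saturated, 5.1°C/km): ΔT = -5.1 × 1.7 = -8.67°C → T = 9.27°C
3300 → 1500 m (dry descent, 9.9°C/km): ΔT = +9.9 × 1.8 = +17.82°C → T = 27.09°C

27.09°C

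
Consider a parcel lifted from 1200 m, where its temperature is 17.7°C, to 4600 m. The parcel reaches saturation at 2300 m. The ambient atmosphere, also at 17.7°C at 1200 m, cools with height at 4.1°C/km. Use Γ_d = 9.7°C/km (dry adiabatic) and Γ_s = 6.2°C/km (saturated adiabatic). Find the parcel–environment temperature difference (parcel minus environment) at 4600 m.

Parcel:
  Dry to 2300 m: -9.7 × 1.1 km = -10.67°C, so T = 7.03°C.
  Saturated to 4600 m: -6.2 × 2.3 km = -14.26°C, so T = -7.23°C.
Environment:
  Environment to 4600 m: -4.1 × 3.4 km = -13.94°C, so T = 3.76°C.
T_parcel − T_env = -7.23 − 3.76 = -10.99°C

-10.99°C (parcel cooler than environment)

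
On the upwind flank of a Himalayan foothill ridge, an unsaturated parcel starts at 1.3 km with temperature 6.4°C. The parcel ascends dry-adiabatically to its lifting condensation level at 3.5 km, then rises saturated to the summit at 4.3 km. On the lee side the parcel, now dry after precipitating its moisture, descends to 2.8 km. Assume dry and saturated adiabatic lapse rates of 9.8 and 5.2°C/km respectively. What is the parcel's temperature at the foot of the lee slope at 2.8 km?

1300–3500 m, dry: Δz = 2.2 km ⇒ ΔT = -21.56°C; T = -15.16°C
3500–4300 m, saturated: Δz = 0.8 km ⇒ ΔT = -4.16°C; T = -19.32°C
4300–2800 m, dry descent: Δz = 1.5 km ⇒ ΔT = +14.7°C; T = -4.62°C

-4.62°C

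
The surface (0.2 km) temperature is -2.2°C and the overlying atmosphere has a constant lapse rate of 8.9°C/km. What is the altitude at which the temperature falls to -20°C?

Height above start = (-2.2 − (-20)) / 8.9 = 2 km
Altitude = 200 m + 2000 m = 2200 m

2.2 km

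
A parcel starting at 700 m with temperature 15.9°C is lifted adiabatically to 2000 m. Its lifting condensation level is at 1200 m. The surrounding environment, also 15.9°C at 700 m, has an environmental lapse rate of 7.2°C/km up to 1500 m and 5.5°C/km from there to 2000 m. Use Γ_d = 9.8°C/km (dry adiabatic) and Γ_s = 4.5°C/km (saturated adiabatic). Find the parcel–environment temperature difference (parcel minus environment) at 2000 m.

Parcel:
  700 → 1200 m (dry, 9.8°C/km): ΔT = -9.8 × 0.5 = -4.9°C → T = 11°C
  1200 → 2000 m (saturated, 4.5°C/km): ΔT = -4.5 × 0.8 = -3.6°C → T = 7.4°C
Environment:
  700 → 1500 m (environment, lower layer, 7.2°C/km): ΔT = -7.2 × 0.8 = -5.76°C → T = 10.14°C
  1500 → 2000 m (environment, upper layer, 5.5°C/km): ΔT = -5.5 × 0.5 = -2.75°C → T = 7.39°C
T_parcel − T_env = 7.4 − 7.39 = +0.01°C

+0.01°C (parcel warmer than environment)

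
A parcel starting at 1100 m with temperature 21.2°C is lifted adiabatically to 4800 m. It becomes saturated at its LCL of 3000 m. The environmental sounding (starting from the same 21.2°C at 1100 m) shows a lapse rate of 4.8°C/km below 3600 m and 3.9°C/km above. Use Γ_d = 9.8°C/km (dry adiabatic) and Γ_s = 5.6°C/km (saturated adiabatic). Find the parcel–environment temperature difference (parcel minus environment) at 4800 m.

Parcel:
  1100 → 3000 m (dry, 9.8°C/km): ΔT = -9.8 × 1.9 = -18.62°C → T = 2.58°C
  3000 → 4800 m (saturated, 5.6°C/km): ΔT = -5.6 × 1.8 = -10.08°C → T = -7.5°C
Environment:
  1100 → 3600 m (environment, lower layer, 4.8°C/km): ΔT = -4.8 × 2.5 = -12°C → T = 9.2°C
  3600 → 4800 m (environment, upper layer, 3.9°C/km): ΔT = -3.9 × 1.2 = -4.68°C → T = 4.52°C
T_parcel − T_env = -7.5 − 4.52 = -12.02°C

-12.02°C (parcel cooler than environment)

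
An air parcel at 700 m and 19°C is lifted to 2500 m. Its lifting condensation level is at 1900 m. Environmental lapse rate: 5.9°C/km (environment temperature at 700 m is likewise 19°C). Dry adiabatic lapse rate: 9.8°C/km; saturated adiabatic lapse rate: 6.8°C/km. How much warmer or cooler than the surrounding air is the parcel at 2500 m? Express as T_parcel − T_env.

Parcel:
  From 700 m to 1900 m (dry): cools by 9.8 × 1.2 = 11.76°C, giving 7.24°C.
  From 1900 m to 2500 m (saturated): cools by 6.8 × 0.6 = 4.08°C, giving 3.16°C.
Environment:
  From 700 m to 2500 m (environment): cools by 5.9 × 1.8 = 10.62°C, giving 8.38°C.
T_parcel − T_env = 3.16 − 8.38 = -5.22°C

-5.22°C (parcel cooler than environment)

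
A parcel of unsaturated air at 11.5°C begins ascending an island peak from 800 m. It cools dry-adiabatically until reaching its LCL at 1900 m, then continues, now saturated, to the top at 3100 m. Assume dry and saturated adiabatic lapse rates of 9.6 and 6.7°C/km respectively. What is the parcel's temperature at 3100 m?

800–1900 m, dry: Δz = 1.1 km ⇒ ΔT = -10.56°C; T = 0.94°C
1900–3100 m, saturated: Δz = 1.2 km ⇒ ΔT = -8.04°C; T = -7.1°C

-7.1°C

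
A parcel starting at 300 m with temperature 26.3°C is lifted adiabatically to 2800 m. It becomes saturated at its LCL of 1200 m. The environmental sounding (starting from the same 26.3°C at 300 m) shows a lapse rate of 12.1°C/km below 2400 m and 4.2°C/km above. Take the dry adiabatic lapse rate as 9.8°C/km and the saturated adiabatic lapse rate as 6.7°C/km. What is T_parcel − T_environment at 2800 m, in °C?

Parcel:
  Dry to 1200 m: -9.8 × 0.9 km = -8.82°C, so T = 17.48°C.
  Saturated to 2800 m: -6.7 × 1.6 km = -10.72°C, so T = 6.76°C.
Environment:
  Environment, lower layer to 2400 m: -12.1 × 2.1 km = -25.41°C, so T = 0.89°C.
  Environment, upper layer to 2800 m: -4.2 × 0.4 km = -1.68°C, so T = -0.79°C.
T_parcel − T_env = 6.76 − (-0.79) = +7.55°C

+7.55°C (parcel warmer than environment)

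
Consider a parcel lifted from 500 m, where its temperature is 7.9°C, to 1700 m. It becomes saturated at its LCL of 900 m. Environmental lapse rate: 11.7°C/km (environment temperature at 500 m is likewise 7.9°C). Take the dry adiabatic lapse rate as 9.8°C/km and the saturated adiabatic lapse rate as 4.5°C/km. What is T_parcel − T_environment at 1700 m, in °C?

+6.52°C (parcel warmer than environment)

Parcel:
  From 500 m to 900 m (dry): cools by 9.8 × 0.4 = 3.92°C, giving 3.98°C.
  From 900 m to 1700 m (saturated): cools by 4.5 × 0.8 = 3.6°C, giving 0.38°C.
Environment:
  From 500 m to 1700 m (environment): cools by 11.7 × 1.2 = 14.04°C, giving -6.14°C.
T_parcel − T_env = 0.38 − (-6.14) = +6.52°C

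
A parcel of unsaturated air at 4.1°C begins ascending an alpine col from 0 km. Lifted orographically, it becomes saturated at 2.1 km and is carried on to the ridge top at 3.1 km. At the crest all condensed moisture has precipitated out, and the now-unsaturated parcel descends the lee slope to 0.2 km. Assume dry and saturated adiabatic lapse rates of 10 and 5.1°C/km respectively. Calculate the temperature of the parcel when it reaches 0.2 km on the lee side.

From 0 m to 2100 m (dry): cools by 10 × 2.1 = 21°C, giving -16.9°C.
From 2100 m to 3100 m (saturated): cools by 5.1 × 1 = 5.1°C, giving -22°C.
From 3100 m to 200 m (dry descent): warms by 10 × 2.9 = 29°C, giving 7°C.

7°C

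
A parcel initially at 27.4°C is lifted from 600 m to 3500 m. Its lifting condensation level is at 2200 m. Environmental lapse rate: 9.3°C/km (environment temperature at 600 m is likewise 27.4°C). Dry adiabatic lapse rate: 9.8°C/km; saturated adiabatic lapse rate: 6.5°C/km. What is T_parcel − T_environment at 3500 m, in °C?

Parcel:
  Dry to 2200 m: -9.8 × 1.6 km = -15.68°C, so T = 11.72°C.
  Saturated to 3500 m: -6.5 × 1.3 km = -8.45°C, so T = 3.27°C.
Environment:
  Environment to 3500 m: -9.3 × 2.9 km = -26.97°C, so T = 0.43°C.
T_parcel − T_env = 3.27 − 0.43 = +2.84°C

+2.84°C (parcel warmer than environment)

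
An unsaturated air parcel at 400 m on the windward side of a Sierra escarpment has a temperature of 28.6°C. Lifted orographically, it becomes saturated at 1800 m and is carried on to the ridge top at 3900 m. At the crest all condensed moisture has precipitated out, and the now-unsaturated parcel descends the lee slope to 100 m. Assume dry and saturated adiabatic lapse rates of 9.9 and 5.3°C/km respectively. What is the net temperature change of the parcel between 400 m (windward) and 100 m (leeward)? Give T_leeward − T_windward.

+12.63°C

400 → 1800 m (dry, 9.9°C/km): ΔT = -9.9 × 1.4 = -13.86°C → T = 14.74°C
1800 → 3900 m (saturated, 5.3°C/km): ΔT = -5.3 × 2.1 = -11.13°C → T = 3.61°C
3900 → 100 m (dry descent, 9.9°C/km): ΔT = +9.9 × 3.8 = +37.62°C → T = 41.23°C
Net change vs windward start: 41.23 − 28.6 = +12.63°C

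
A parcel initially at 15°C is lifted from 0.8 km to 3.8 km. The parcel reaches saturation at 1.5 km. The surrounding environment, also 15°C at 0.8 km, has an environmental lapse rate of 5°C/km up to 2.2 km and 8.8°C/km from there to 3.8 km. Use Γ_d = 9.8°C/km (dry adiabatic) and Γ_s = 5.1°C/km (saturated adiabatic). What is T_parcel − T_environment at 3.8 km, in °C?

+2.49°C (parcel warmer than environment)

Parcel:
  800–1500 m, dry: Δz = 0.7 km ⇒ ΔT = -6.86°C; T = 8.14°C
  1500–3800 m, saturated: Δz = 2.3 km ⇒ ΔT = -11.73°C; T = -3.59°C
Environment:
  800–2200 m, environment, lower layer: Δz = 1.4 km ⇒ ΔT = -7°C; T = 8°C
  2200–3800 m, environment, upper layer: Δz = 1.6 km ⇒ ΔT = -14.08°C; T = -6.08°C
T_parcel − T_env = -3.59 − (-6.08) = +2.49°C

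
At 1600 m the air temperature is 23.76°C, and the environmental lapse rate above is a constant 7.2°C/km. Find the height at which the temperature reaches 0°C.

Height above start = (23.76 − 0) / 7.2 = 3.3 km
Altitude = 1600 m + 3300 m = 4900 m

4900 m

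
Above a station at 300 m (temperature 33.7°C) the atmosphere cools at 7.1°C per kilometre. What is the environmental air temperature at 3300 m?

12.4°C

From 300 m to 3300 m (environmental): cools by 7.1 × 3 = 21.3°C, giving 12.4°C.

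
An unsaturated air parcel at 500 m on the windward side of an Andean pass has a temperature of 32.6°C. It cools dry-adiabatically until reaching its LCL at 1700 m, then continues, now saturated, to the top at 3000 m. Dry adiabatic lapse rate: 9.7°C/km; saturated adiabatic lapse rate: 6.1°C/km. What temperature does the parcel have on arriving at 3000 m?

13.03°C

Dry to 1700 m: -9.7 × 1.2 km = -11.64°C, so T = 20.96°C.
Saturated to 3000 m: -6.1 × 1.3 km = -7.93°C, so T = 13.03°C.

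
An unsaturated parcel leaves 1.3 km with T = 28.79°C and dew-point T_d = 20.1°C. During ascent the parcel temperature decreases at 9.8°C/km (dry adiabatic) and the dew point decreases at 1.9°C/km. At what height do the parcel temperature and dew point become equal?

2.4 km

T and T_d converge at 9.8 − 1.9 = 7.9°C per km
Height above start = (28.79 − 20.1) / 7.9 = 1.1 km
LCL altitude = 1300 m + 1100 m = 2400 m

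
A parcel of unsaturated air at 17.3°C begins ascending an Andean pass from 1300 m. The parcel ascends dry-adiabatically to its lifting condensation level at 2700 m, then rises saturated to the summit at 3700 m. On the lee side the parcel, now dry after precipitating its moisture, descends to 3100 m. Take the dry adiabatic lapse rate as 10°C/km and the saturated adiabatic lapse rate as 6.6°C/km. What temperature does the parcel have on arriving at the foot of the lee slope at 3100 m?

1300 → 2700 m (dry, 10°C/km): ΔT = -10 × 1.4 = -14°C → T = 3.3°C
2700 → 3700 m (saturated, 6.6°C/km): ΔT = -6.6 × 1 = -6.6°C → T = -3.3°C
3700 → 3100 m (dry descent, 10°C/km): ΔT = +10 × 0.6 = +6°C → T = 2.7°C

2.7°C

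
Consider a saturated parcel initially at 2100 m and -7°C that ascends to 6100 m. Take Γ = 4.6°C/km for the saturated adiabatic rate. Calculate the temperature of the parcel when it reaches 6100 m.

-25.4°C

2100 → 6100 m (saturated adiabatic, 4.6°C/km): ΔT = -4.6 × 4 = -18.4°C → T = -25.4°C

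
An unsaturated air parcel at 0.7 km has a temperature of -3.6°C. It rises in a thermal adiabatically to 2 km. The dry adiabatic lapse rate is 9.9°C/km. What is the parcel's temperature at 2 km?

From 700 m to 2000 m (dry adiabatic): cools by 9.9 × 1.3 = 12.87°C, giving -16.47°C.

-16.47°C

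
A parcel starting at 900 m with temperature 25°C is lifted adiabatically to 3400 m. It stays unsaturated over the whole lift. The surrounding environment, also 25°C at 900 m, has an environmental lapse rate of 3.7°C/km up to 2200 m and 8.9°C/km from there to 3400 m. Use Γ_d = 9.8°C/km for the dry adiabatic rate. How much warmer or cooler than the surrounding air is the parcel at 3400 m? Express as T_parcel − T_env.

-9.01°C (parcel cooler than environment)

Parcel:
  From 900 m to 3400 m (dry): cools by 9.8 × 2.5 = 24.5°C, giving 0.5°C.
Environment:
  From 900 m to 2200 m (environment, lower layer): cools by 3.7 × 1.3 = 4.81°C, giving 20.19°C.
  From 2200 m to 3400 m (environment, upper layer): cools by 8.9 × 1.2 = 10.68°C, giving 9.51°C.
T_parcel − T_env = 0.5 − 9.51 = -9.01°C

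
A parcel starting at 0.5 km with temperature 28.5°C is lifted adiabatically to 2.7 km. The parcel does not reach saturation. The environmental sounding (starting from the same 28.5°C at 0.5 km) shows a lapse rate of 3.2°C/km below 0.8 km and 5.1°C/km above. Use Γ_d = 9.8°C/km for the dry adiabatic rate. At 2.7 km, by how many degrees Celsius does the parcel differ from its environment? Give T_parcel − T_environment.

-10.91°C (parcel cooler than environment)

Parcel:
  500 → 2700 m (dry, 9.8°C/km): ΔT = -9.8 × 2.2 = -21.56°C → T = 6.94°C
Environment:
  500 → 800 m (environment, lower layer, 3.2°C/km): ΔT = -3.2 × 0.3 = -0.96°C → T = 27.54°C
  800 → 2700 m (environment, upper layer, 5.1°C/km): ΔT = -5.1 × 1.9 = -9.69°C → T = 17.85°C
T_parcel − T_env = 6.94 − 17.85 = -10.91°C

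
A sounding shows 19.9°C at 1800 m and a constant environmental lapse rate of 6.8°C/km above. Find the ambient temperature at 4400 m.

2.22°C

From 1800 m to 4400 m (environmental): cools by 6.8 × 2.6 = 17.68°C, giving 2.22°C.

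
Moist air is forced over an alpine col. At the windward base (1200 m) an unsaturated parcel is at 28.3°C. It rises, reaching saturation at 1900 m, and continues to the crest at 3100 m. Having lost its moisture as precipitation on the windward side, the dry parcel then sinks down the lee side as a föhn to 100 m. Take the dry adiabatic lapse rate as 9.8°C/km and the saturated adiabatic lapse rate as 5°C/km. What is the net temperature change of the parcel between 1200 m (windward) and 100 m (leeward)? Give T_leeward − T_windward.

1200 → 1900 m (dry, 9.8°C/km): ΔT = -9.8 × 0.7 = -6.86°C → T = 21.44°C
1900 → 3100 m (saturated, 5°C/km): ΔT = -5 × 1.2 = -6°C → T = 15.44°C
3100 → 100 m (dry descent, 9.8°C/km): ΔT = +9.8 × 3 = +29.4°C → T = 44.84°C
Net change vs windward start: 44.84 − 28.3 = +16.54°C

+16.54°C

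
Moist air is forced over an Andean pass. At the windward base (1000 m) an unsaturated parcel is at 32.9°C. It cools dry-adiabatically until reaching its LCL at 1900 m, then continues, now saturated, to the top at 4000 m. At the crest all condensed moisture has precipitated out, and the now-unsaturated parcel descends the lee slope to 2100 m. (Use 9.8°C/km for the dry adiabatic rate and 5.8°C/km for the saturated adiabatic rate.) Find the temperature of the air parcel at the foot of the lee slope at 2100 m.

From 1000 m to 1900 m (dry): cools by 9.8 × 0.9 = 8.82°C, giving 24.08°C.
From 1900 m to 4000 m (saturated): cools by 5.8 × 2.1 = 12.18°C, giving 11.9°C.
From 4000 m to 2100 m (dry descent): warms by 9.8 × 1.9 = 18.62°C, giving 30.52°C.

30.52°C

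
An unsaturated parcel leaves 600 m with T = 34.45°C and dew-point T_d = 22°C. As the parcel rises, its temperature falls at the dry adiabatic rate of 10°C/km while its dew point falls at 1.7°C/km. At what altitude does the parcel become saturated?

2100 m

T and T_d converge at 10 − 1.7 = 8.3°C per km
Height above start = (34.45 − 22) / 8.3 = 1.5 km
LCL altitude = 600 m + 1500 m = 2100 m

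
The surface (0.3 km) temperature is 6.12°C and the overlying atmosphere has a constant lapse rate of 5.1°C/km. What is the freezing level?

1.5 km

Height above start = (6.12 − 0) / 5.1 = 1.2 km
Altitude = 300 m + 1200 m = 1500 m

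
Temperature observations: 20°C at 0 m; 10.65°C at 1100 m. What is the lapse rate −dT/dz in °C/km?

Γ = −ΔT/Δz = (20 − 10.65) / (1100 − 0) m
  = 9.35°C / 1.1 km = 8.5°C/km

8.5°C/km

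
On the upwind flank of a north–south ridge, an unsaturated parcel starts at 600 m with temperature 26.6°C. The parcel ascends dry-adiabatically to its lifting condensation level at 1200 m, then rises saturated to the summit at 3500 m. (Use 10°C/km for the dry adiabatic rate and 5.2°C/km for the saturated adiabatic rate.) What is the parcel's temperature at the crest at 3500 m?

8.64°C

Dry to 1200 m: -10 × 0.6 km = -6°C, so T = 20.6°C.
Saturated to 3500 m: -5.2 × 2.3 km = -11.96°C, so T = 8.64°C.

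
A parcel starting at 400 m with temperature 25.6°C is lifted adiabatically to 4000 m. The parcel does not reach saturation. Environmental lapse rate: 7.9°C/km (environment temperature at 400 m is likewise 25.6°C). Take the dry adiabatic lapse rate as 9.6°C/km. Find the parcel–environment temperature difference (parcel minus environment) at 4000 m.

Parcel:
  From 400 m to 4000 m (dry): cools by 9.6 × 3.6 = 34.56°C, giving -8.96°C.
Environment:
  From 400 m to 4000 m (environment): cools by 7.9 × 3.6 = 28.44°C, giving -2.84°C.
T_parcel − T_env = -8.96 − (-2.84) = -6.12°C

-6.12°C (parcel cooler than environment)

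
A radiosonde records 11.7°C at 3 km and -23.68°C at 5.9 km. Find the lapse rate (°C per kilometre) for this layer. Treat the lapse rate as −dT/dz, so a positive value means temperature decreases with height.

12.2°C/km

Γ = −ΔT/Δz = (11.7 − (-23.68)) / (5900 − 3000) m
  = 35.38°C / 2.9 km = 12.2°C/km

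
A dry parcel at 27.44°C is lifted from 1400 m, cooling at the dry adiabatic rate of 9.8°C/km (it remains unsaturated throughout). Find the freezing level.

Height above start = (27.44 − 0) / 9.8 = 2.8 km
Altitude = 1400 m + 2800 m = 4200 m

4200 m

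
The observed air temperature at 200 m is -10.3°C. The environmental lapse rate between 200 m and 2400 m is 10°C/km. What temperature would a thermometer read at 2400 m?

From 200 m to 2400 m (environmental): cools by 10 × 2.2 = 22°C, giving -32.3°C.

-32.3°C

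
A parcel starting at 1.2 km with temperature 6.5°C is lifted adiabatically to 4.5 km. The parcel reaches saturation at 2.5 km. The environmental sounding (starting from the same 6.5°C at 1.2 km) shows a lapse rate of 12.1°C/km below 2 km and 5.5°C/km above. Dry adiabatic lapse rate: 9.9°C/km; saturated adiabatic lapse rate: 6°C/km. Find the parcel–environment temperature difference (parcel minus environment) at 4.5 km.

-1.44°C (parcel cooler than environment)

Parcel:
  1200 → 2500 m (dry, 9.9°C/km): ΔT = -9.9 × 1.3 = -12.87°C → T = -6.37°C
  2500 → 4500 m (saturated, 6°C/km): ΔT = -6 × 2 = -12°C → T = -18.37°C
Environment:
  1200 → 2000 m (environment, lower layer, 12.1°C/km): ΔT = -12.1 × 0.8 = -9.68°C → T = -3.18°C
  2000 → 4500 m (environment, upper layer, 5.5°C/km): ΔT = -5.5 × 2.5 = -13.75°C → T = -16.93°C
T_parcel − T_env = -18.37 − (-16.93) = -1.44°C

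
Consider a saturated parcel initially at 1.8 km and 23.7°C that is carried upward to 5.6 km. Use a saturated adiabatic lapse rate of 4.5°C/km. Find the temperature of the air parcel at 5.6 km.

1800 → 5600 m (saturated adiabatic, 4.5°C/km): ΔT = -4.5 × 3.8 = -17.1°C → T = 6.6°C

6.6°C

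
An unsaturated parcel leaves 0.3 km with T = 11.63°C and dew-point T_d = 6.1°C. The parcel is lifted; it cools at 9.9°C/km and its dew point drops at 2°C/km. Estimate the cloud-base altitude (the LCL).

T and T_d converge at 9.9 − 2 = 7.9°C per km
Height above start = (11.63 − 6.1) / 7.9 = 0.7 km
LCL altitude = 300 m + 700 m = 1000 m

1 km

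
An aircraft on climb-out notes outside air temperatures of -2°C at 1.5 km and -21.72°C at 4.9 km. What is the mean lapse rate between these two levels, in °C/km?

5.8°C/km

Γ = −ΔT/Δz = (-2 − (-21.72)) / (4900 − 1500) m
  = 19.72°C / 3.4 km = 5.8°C/km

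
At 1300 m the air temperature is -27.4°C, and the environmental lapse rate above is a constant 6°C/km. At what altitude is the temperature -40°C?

Height above start = (-27.4 − (-40)) / 6 = 2.1 km
Altitude = 1300 m + 2100 m = 3400 m

3400 m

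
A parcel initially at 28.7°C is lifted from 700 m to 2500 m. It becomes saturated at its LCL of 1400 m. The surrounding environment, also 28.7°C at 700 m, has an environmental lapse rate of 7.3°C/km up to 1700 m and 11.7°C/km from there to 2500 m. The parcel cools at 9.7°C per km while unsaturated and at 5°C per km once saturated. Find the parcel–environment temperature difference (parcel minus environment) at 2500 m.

+4.37°C (parcel warmer than environment)

Parcel:
  700 → 1400 m (dry, 9.7°C/km): ΔT = -9.7 × 0.7 = -6.79°C → T = 21.91°C
  1400 → 2500 m (saturated, 5°C/km): ΔT = -5 × 1.1 = -5.5°C → T = 16.41°C
Environment:
  700 → 1700 m (environment, lower layer, 7.3°C/km): ΔT = -7.3 × 1 = -7.3°C → T = 21.4°C
  1700 → 2500 m (environment, upper layer, 11.7°C/km): ΔT = -11.7 × 0.8 = -9.36°C → T = 12.04°C
T_parcel − T_env = 16.41 − 12.04 = +4.37°C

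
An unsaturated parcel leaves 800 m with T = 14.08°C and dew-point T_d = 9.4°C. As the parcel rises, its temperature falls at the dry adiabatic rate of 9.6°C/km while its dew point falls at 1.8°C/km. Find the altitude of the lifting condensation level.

T and T_d converge at 9.6 − 1.8 = 7.8°C per km
Height above start = (14.08 − 9.4) / 7.8 = 0.6 km
LCL altitude = 800 m + 600 m = 1400 m

1400 m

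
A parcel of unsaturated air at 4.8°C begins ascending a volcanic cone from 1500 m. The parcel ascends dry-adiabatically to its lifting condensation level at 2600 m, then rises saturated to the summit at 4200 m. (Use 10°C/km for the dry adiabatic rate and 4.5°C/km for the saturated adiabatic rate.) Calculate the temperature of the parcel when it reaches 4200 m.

1500 → 2600 m (dry, 10°C/km): ΔT = -10 × 1.1 = -11°C → T = -6.2°C
2600 → 4200 m (saturated, 4.5°C/km): ΔT = -4.5 × 1.6 = -7.2°C → T = -13.4°C

-13.4°C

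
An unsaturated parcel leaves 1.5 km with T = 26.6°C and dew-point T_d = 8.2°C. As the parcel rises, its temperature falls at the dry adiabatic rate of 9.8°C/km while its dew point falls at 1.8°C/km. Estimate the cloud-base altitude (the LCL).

3.8 km

T and T_d converge at 9.8 − 1.8 = 8°C per km
Height above start = (26.6 − 8.2) / 8 = 2.3 km
LCL altitude = 1500 m + 2300 m = 3800 m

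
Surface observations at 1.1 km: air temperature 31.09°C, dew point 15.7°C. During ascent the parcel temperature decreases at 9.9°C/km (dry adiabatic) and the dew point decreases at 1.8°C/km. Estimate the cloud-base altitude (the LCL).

3 km

T and T_d converge at 9.9 − 1.8 = 8.1°C per km
Height above start = (31.09 − 15.7) / 8.1 = 1.9 km
LCL altitude = 1100 m + 1900 m = 3000 m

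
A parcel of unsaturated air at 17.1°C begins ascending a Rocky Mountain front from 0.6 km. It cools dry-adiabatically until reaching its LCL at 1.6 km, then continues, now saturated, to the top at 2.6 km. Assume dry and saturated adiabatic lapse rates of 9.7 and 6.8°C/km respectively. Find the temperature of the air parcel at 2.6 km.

From 600 m to 1600 m (dry): cools by 9.7 × 1 = 9.7°C, giving 7.4°C.
From 1600 m to 2600 m (saturated): cools by 6.8 × 1 = 6.8°C, giving 0.6°C.

0.6°C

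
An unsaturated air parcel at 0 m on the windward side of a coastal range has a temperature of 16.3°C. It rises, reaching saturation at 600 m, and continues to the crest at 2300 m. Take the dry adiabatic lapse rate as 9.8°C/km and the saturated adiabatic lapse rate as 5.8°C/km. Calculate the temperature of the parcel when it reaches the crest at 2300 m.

0 → 600 m (dry, 9.8°C/km): ΔT = -9.8 × 0.6 = -5.88°C → T = 10.42°C
600 → 2300 m (saturated, 5.8°C/km): ΔT = -5.8 × 1.7 = -9.86°C → T = 0.56°C

0.56°C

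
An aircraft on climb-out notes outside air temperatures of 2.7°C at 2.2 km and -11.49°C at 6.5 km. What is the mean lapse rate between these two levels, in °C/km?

Γ = −ΔT/Δz = (2.7 − (-11.49)) / (6500 − 2200) m
  = 14.19°C / 4.3 km = 3.3°C/km

3.3°C/km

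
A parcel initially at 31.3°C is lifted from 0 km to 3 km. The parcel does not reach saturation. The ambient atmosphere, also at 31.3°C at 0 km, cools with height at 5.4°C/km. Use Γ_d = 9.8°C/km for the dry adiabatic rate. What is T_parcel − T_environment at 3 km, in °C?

Parcel:
  Dry to 3000 m: -9.8 × 3 km = -29.4°C, so T = 1.9°C.
Environment:
  Environment to 3000 m: -5.4 × 3 km = -16.2°C, so T = 15.1°C.
T_parcel − T_env = 1.9 − 15.1 = -13.2°C

-13.2°C (parcel cooler than environment)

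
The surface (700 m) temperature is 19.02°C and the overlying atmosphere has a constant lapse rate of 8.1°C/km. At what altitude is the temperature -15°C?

4900 m

Height above start = (19.02 − (-15)) / 8.1 = 4.2 km
Altitude = 700 m + 4200 m = 4900 m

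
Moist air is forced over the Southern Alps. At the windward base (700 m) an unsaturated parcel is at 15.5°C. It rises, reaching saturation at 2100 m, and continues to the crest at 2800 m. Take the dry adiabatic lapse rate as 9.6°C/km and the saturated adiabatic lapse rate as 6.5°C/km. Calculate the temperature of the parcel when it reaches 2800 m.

700 → 2100 m (dry, 9.6°C/km): ΔT = -9.6 × 1.4 = -13.44°C → T = 2.06°C
2100 → 2800 m (saturated, 6.5°C/km): ΔT = -6.5 × 0.7 = -4.55°C → T = -2.49°C

-2.49°C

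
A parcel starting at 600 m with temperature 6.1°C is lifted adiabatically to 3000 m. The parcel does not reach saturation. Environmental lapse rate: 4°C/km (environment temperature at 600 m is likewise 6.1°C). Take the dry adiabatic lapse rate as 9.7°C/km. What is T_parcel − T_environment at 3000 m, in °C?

-13.68°C (parcel cooler than environment)

Parcel:
  From 600 m to 3000 m (dry): cools by 9.7 × 2.4 = 23.28°C, giving -17.18°C.
Environment:
  From 600 m to 3000 m (environment): cools by 4 × 2.4 = 9.6°C, giving -3.5°C.
T_parcel − T_env = -17.18 − (-3.5) = -13.68°C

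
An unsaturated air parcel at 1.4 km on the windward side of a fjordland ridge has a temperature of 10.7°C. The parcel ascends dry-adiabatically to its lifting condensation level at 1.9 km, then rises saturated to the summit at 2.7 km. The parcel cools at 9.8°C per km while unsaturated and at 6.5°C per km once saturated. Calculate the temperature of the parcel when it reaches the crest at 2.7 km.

0.6°C

From 1400 m to 1900 m (dry): cools by 9.8 × 0.5 = 4.9°C, giving 5.8°C.
From 1900 m to 2700 m (saturated): cools by 6.5 × 0.8 = 5.2°C, giving 0.6°C.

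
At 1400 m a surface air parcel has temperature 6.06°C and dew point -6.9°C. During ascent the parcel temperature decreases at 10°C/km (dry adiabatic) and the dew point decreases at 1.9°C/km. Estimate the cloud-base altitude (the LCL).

3000 m

T and T_d converge at 10 − 1.9 = 8.1°C per km
Height above start = (6.06 − (-6.9)) / 8.1 = 1.6 km
LCL altitude = 1400 m + 1600 m = 3000 m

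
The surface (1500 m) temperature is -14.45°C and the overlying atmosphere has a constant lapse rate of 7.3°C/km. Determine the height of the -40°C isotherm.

Height above start = (-14.45 − (-40)) / 7.3 = 3.5 km
Altitude = 1500 m + 3500 m = 5000 m

5000 m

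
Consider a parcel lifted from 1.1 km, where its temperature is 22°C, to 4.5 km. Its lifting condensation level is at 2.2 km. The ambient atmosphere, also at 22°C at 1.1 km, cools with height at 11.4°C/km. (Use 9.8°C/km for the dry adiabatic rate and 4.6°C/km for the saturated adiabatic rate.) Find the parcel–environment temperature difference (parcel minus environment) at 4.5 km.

Parcel:
  From 1100 m to 2200 m (dry): cools by 9.8 × 1.1 = 10.78°C, giving 11.22°C.
  From 2200 m to 4500 m (saturated): cools by 4.6 × 2.3 = 10.58°C, giving 0.64°C.
Environment:
  From 1100 m to 4500 m (environment): cools by 11.4 × 3.4 = 38.76°C, giving -16.76°C.
T_parcel − T_env = 0.64 − (-16.76) = +17.4°C

+17.4°C (parcel warmer than environment)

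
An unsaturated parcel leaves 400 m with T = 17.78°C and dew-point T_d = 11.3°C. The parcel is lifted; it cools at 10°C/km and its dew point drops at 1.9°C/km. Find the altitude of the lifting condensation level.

T and T_d converge at 10 − 1.9 = 8.1°C per km
Height above start = (17.78 − 11.3) / 8.1 = 0.8 km
LCL altitude = 400 m + 800 m = 1200 m

1200 m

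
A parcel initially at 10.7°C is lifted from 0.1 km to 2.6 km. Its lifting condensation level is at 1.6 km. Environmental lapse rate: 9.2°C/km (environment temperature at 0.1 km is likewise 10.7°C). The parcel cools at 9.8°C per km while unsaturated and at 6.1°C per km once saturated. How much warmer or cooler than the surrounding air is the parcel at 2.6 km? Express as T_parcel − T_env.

Parcel:
  100 → 1600 m (dry, 9.8°C/km): ΔT = -9.8 × 1.5 = -14.7°C → T = -4°C
  1600 → 2600 m (saturated, 6.1°C/km): ΔT = -6.1 × 1 = -6.1°C → T = -10.1°C
Environment:
  100 → 2600 m (environment, 9.2°C/km): ΔT = -9.2 × 2.5 = -23°C → T = -12.3°C
T_parcel − T_env = -10.1 − (-12.3) = +2.2°C

+2.2°C (parcel warmer than environment)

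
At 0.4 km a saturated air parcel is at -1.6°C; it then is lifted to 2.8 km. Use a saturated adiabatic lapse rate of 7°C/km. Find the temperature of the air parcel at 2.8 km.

-18.4°C

From 400 m to 2800 m (saturated adiabatic): cools by 7 × 2.4 = 16.8°C, giving -18.4°C.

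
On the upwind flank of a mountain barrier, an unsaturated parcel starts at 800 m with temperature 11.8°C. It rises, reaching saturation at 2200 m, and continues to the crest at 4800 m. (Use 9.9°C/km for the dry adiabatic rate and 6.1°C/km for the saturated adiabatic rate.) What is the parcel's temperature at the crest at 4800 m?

800 → 2200 m (dry, 9.9°C/km): ΔT = -9.9 × 1.4 = -13.86°C → T = -2.06°C
2200 → 4800 m (saturated, 6.1°C/km): ΔT = -6.1 × 2.6 = -15.86°C → T = -17.92°C

-17.92°C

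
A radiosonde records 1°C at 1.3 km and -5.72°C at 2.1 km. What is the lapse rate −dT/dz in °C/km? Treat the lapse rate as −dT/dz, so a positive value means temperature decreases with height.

8.4°C/km

Γ = −ΔT/Δz = (1 − (-5.72)) / (2100 − 1300) m
  = 6.72°C / 0.8 km = 8.4°C/km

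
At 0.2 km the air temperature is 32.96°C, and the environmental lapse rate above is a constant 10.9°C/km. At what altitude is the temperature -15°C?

Height above start = (32.96 − (-15)) / 10.9 = 4.4 km
Altitude = 200 m + 4400 m = 4600 m

4.6 km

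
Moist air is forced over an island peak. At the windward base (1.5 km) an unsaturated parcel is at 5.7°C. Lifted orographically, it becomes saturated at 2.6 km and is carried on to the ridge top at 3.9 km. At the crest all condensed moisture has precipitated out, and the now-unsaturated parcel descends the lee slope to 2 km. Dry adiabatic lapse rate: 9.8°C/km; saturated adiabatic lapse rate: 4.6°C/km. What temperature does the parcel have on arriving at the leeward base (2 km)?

7.56°C

1500–2600 m, dry: Δz = 1.1 km ⇒ ΔT = -10.78°C; T = -5.08°C
2600–3900 m, saturated: Δz = 1.3 km ⇒ ΔT = -5.98°C; T = -11.06°C
3900–2000 m, dry descent: Δz = 1.9 km ⇒ ΔT = +18.62°C; T = 7.56°C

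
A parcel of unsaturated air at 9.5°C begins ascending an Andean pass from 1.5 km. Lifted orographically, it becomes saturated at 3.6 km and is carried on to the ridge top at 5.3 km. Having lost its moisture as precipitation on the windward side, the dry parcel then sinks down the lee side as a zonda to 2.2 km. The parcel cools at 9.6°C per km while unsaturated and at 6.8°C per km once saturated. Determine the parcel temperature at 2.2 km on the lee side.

Dry to 3600 m: -9.6 × 2.1 km = -20.16°C, so T = -10.66°C.
Saturated to 5300 m: -6.8 × 1.7 km = -11.56°C, so T = -22.22°C.
Dry descent to 2200 m: +9.6 × 3.1 km = +29.76°C, so T = 7.54°C.

7.54°C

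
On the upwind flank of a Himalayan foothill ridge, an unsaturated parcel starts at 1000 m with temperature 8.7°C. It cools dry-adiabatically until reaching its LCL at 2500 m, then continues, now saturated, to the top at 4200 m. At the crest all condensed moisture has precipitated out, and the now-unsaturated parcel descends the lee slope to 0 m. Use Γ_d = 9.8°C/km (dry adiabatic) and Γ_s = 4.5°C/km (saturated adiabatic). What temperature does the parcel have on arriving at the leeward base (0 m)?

1000 → 2500 m (dry, 9.8°C/km): ΔT = -9.8 × 1.5 = -14.7°C → T = -6°C
2500 → 4200 m (saturated, 4.5°C/km): ΔT = -4.5 × 1.7 = -7.65°C → T = -13.65°C
4200 → 0 m (dry descent, 9.8°C/km): ΔT = +9.8 × 4.2 = +41.16°C → T = 27.51°C

27.51°C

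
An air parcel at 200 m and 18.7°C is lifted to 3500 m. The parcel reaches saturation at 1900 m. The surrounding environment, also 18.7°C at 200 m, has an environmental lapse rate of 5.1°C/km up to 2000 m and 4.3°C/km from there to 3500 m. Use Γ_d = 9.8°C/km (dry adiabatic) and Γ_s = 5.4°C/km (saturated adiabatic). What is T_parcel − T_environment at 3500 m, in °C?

-9.67°C (parcel cooler than environment)

Parcel:
  200 → 1900 m (dry, 9.8°C/km): ΔT = -9.8 × 1.7 = -16.66°C → T = 2.04°C
  1900 → 3500 m (saturated, 5.4°C/km): ΔT = -5.4 × 1.6 = -8.64°C → T = -6.6°C
Environment:
  200 → 2000 m (environment, lower layer, 5.1°C/km): ΔT = -5.1 × 1.8 = -9.18°C → T = 9.52°C
  2000 → 3500 m (environment, upper layer, 4.3°C/km): ΔT = -4.3 × 1.5 = -6.45°C → T = 3.07°C
T_parcel − T_env = -6.6 − 3.07 = -9.67°C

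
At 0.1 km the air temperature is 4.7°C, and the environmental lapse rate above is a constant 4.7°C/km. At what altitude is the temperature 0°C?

1.1 km

Height above start = (4.7 − 0) / 4.7 = 1 km
Altitude = 100 m + 1000 m = 1100 m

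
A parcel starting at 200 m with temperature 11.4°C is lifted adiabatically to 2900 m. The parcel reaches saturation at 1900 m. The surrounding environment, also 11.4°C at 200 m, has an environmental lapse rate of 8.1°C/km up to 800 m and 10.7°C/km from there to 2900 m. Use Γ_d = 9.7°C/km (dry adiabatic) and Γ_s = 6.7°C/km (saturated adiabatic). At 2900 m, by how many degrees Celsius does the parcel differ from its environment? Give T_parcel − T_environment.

+4.14°C (parcel warmer than environment)

Parcel:
  200–1900 m, dry: Δz = 1.7 km ⇒ ΔT = -16.49°C; T = -5.09°C
  1900–2900 m, saturated: Δz = 1 km ⇒ ΔT = -6.7°C; T = -11.79°C
Environment:
  200–800 m, environment, lower layer: Δz = 0.6 km ⇒ ΔT = -4.86°C; T = 6.54°C
  800–2900 m, environment, upper layer: Δz = 2.1 km ⇒ ΔT = -22.47°C; T = -15.93°C
T_parcel − T_env = -11.79 − (-15.93) = +4.14°C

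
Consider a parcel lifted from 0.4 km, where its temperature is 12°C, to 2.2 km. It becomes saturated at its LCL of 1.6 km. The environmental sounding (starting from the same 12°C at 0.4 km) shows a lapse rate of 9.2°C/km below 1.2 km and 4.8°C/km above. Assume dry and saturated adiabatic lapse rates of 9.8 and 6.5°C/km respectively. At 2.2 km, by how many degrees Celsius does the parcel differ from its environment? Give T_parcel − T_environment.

-3.5°C (parcel cooler than environment)

Parcel:
  400 → 1600 m (dry, 9.8°C/km): ΔT = -9.8 × 1.2 = -11.76°C → T = 0.24°C
  1600 → 2200 m (saturated, 6.5°C/km): ΔT = -6.5 × 0.6 = -3.9°C → T = -3.66°C
Environment:
  400 → 1200 m (environment, lower layer, 9.2°C/km): ΔT = -9.2 × 0.8 = -7.36°C → T = 4.64°C
  1200 → 2200 m (environment, upper layer, 4.8°C/km): ΔT = -4.8 × 1 = -4.8°C → T = -0.16°C
T_parcel − T_env = -3.66 − (-0.16) = -3.5°C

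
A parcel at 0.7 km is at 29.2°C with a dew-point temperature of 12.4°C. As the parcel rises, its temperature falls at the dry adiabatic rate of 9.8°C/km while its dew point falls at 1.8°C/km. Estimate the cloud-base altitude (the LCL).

2.8 km

T and T_d converge at 9.8 − 1.8 = 8°C per km
Height above start = (29.2 − 12.4) / 8 = 2.1 km
LCL altitude = 700 m + 2100 m = 2800 m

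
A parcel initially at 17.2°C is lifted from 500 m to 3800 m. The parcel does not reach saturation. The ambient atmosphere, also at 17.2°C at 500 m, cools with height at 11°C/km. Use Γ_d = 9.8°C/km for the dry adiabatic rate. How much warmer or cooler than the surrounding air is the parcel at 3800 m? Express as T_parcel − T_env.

+3.96°C (parcel warmer than environment)

Parcel:
  Dry to 3800 m: -9.8 × 3.3 km = -32.34°C, so T = -15.14°C.
Environment:
  Environment to 3800 m: -11 × 3.3 km = -36.3°C, so T = -19.1°C.
T_parcel − T_env = -15.14 − (-19.1) = +3.96°C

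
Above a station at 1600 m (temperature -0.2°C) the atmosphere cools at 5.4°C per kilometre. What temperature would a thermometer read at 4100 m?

-13.7°C

1600–4100 m, environmental: Δz = 2.5 km ⇒ ΔT = -13.5°C; T = -13.7°C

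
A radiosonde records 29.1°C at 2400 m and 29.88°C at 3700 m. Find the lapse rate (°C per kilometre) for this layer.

Γ = −ΔT/Δz = (29.1 − 29.88) / (3700 − 2400) m
  = -0.78°C / 1.3 km = -0.6°C/km

-0.6°C/km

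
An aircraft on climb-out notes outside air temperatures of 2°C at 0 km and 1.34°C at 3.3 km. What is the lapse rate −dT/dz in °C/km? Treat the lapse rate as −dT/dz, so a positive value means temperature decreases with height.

Γ = −ΔT/Δz = (2 − 1.34) / (3300 − 0) m
  = 0.66°C / 3.3 km = 0.2°C/km

0.2°C/km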